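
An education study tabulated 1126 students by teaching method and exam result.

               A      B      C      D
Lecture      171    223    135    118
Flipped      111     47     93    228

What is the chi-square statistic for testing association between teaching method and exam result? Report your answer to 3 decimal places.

Row totals: 647, 479. Column totals: 282, 270, 228, 346. Grand total N = 1126.
Expected counts (row total × column total / N):
  Lecture, A: 647×282/1126 = 162.037300
  Lecture, B: 647×270/1126 = 155.142096
  Lecture, C: 647×228/1126 = 131.008881
  Lecture, D: 647×346/1126 = 198.811723
  Flipped, A: 479×282/1126 = 119.962700
  Flipped, B: 479×270/1126 = 114.857904
  Flipped, C: 479×228/1126 = 96.991119
  Flipped, D: 479×346/1126 = 147.188277
Contributions (O − E)²/E:
  (171 − 162.037300)²/162.037300 = 0.4957
  (223 − 155.142096)²/155.142096 = 29.6805
  (135 − 131.008881)²/131.008881 = 0.1216
  (118 − 198.811723)²/198.811723 = 32.8478
  (111 − 119.962700)²/119.962700 = 0.6696
  (47 − 114.857904)²/114.857904 = 40.0904
  (93 − 96.991119)²/96.991119 = 0.1642
  (228 − 147.188277)²/147.188277 = 44.3686
χ² = 0.4957 + 29.6805 + 0.1216 + 32.8478 + 0.6696 + 40.0904 + 0.1642 + 44.3686 = 148.438

148.438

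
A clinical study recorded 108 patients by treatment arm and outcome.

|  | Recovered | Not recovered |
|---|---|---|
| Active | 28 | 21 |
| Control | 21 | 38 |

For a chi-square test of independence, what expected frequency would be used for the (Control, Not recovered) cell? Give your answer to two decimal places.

32.23

Row total (Control) = 59; column total (Not recovered) = 59; grand total N = 108.
Expected count = (row total × column total) / N = 59 × 59 / 108 = 32.23.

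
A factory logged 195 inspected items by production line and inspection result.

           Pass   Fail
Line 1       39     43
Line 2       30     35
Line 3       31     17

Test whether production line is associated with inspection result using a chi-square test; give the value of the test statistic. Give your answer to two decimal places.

Row totals: 82, 65, 48. Column totals: 100, 95. Grand total N = 195.
Expected counts (row total × column total / N):
  Line 1, Pass: 82×100/195 = 42.051
  Line 1, Fail: 82×95/195 = 39.949
  Line 2, Pass: 65×100/195 = 33.333
  Line 2, Fail: 65×95/195 = 31.667
  Line 3, Pass: 48×100/195 = 24.615
  Line 3, Fail: 48×95/195 = 23.385
Contributions (O − E)²/E:
  (39 − 42.051)²/42.051 = 0.2214
  (43 − 39.949)²/39.949 = 0.2330
  (30 − 33.333)²/33.333 = 0.3333
  (35 − 31.667)²/31.667 = 0.3508
  (31 − 24.615)²/24.615 = 1.6562
  (17 − 23.385)²/23.385 = 1.7433
χ² = 0.2214 + 0.2330 + 0.3333 + 0.3508 + 1.6562 + 1.7433 = 4.54

4.54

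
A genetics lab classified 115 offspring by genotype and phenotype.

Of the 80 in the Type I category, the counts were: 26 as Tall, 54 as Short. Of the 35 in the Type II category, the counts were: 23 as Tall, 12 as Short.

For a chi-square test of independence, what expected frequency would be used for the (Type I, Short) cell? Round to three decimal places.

45.913

Row total (Type I) = 80; column total (Short) = 66; grand total N = 115.
Expected count = (row total × column total) / N = 80 × 66 / 115 = 45.913.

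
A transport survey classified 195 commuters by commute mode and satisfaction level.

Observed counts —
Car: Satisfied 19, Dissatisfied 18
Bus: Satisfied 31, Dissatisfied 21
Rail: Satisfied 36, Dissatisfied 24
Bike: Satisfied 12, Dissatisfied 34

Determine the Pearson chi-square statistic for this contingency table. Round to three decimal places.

14.867

Row totals: 37, 52, 60, 46. Column totals: 98, 97. Grand total N = 195.
Expected counts (row total × column total / N):
  Car, Satisfied: 37×98/195 = 18.5949
  Car, Dissatisfied: 37×97/195 = 18.4051
  Bus, Satisfied: 52×98/195 = 26.1333
  Bus, Dissatisfied: 52×97/195 = 25.8667
  Rail, Satisfied: 60×98/195 = 30.1538
  Rail, Dissatisfied: 60×97/195 = 29.8462
  Bike, Satisfied: 46×98/195 = 23.1179
  Bike, Dissatisfied: 46×97/195 = 22.8821
Contributions (O − E)²/E:
  (19 − 18.5949)²/18.5949 = 0.0088
  (18 − 18.4051)²/18.4051 = 0.0089
  (31 − 26.1333)²/26.1333 = 0.9063
  (21 − 25.8667)²/25.8667 = 0.9156
  (36 − 30.1538)²/30.1538 = 1.1335
  (24 − 29.8462)²/29.8462 = 1.1451
  (12 − 23.1179)²/23.1179 = 5.3468
  (34 − 22.8821)²/22.8821 = 5.4019
χ² = 0.0088 + 0.0089 + 0.9063 + 0.9156 + 1.1335 + 1.1451 + 5.3468 + 5.4019 = 14.867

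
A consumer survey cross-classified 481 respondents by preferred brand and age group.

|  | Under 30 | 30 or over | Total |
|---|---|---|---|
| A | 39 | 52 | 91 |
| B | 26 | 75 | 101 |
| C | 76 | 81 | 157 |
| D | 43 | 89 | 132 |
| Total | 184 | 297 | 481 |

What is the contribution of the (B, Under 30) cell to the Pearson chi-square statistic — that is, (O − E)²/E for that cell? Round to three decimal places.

4.133

Row total (B) = 101; column total (Under 30) = 184; N = 481.
Expected count E = 101 × 184 / 481 = 38.6362.
Contribution = (O − E)²/E = (26 − 38.6362)² / 38.6362 = 4.133.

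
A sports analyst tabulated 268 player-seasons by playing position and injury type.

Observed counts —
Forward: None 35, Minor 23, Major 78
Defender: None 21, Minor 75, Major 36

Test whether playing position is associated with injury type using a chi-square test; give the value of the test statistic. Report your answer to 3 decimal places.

Row totals: 136, 132. Column totals: 56, 98, 114. Grand total N = 268.
Expected counts (row total × column total / N):
  Forward, None: 136×56/268 = 28.4179
  Forward, Minor: 136×98/268 = 49.7313
  Forward, Major: 136×114/268 = 57.8507
  Defender, None: 132×56/268 = 27.5821
  Defender, Minor: 132×98/268 = 48.2687
  Defender, Major: 132×114/268 = 56.1493
Contributions (O − E)²/E:
  (35 − 28.4179)²/28.4179 = 1.5245
  (23 − 49.7313)²/49.7313 = 14.3685
  (78 − 57.8507)²/57.8507 = 7.0180
  (21 − 27.5821)²/27.5821 = 1.5707
  (75 − 48.2687)²/48.2687 = 14.8038
  (36 − 56.1493)²/56.1493 = 7.2306
χ² = 1.5245 + 14.3685 + 7.0180 + 1.5707 + 14.8038 + 7.2306 = 46.516

46.516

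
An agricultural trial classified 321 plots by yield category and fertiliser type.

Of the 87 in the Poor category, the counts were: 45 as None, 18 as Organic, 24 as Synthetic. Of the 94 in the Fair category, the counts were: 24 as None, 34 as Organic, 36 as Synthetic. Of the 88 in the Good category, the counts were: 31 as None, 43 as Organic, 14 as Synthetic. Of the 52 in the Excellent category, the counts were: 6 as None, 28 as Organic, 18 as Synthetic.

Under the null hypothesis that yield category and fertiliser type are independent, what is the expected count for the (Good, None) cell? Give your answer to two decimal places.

29.06

Row total (Good) = 88; column total (None) = 106; grand total N = 321.
Expected count = (row total × column total) / N = 88 × 106 / 321 = 29.06.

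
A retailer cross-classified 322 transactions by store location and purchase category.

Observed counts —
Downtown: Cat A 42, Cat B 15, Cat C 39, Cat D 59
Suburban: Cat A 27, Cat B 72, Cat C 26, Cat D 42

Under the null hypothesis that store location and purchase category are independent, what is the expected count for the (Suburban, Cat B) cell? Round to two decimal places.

45.12

Row total (Suburban) = 167; column total (Cat B) = 87; grand total N = 322.
Expected count = (row total × column total) / N = 167 × 87 / 322 = 45.12.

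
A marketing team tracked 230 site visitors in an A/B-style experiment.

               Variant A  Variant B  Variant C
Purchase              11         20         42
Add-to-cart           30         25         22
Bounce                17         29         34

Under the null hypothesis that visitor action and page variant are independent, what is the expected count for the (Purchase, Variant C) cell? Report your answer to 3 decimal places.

Row total (Purchase) = 73; column total (Variant C) = 98; grand total N = 230.
Expected count = (row total × column total) / N = 73 × 98 / 230 = 31.104.

31.104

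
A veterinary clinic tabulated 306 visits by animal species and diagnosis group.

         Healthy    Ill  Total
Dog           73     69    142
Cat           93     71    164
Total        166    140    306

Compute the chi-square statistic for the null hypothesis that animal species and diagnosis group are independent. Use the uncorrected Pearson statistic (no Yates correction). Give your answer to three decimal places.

0.861

Grand total N = 306.
Expected counts (row total × column total / N):
  Dog, Healthy: 142×166/306 = 77.0327
  Dog, Ill: 142×140/306 = 64.9673
  Cat, Healthy: 164×166/306 = 88.9673
  Cat, Ill: 164×140/306 = 75.0327
Contributions (O − E)²/E:
  (73 − 77.0327)²/77.0327 = 0.2111
  (69 − 64.9673)²/64.9673 = 0.2503
  (93 − 88.9673)²/88.9673 = 0.1828
  (71 − 75.0327)²/75.0327 = 0.2167
χ² = 0.2111 + 0.2503 + 0.1828 + 0.2167 = 0.861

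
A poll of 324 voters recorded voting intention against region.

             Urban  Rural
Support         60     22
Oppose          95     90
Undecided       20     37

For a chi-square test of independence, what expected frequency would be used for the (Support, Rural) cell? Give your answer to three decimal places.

Row total (Support) = 82; column total (Rural) = 149; grand total N = 324.
Expected count = (row total × column total) / N = 82 × 149 / 324 = 37.710.

37.710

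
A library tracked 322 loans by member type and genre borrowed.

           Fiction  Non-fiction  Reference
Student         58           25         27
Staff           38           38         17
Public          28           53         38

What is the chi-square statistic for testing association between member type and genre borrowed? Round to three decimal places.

25.116

Row totals: 110, 93, 119. Column totals: 124, 116, 82. Grand total N = 322.
Expected counts (row total × column total / N):
  Student, Fiction: 110×124/322 = 42.3602
  Student, Non-fiction: 110×116/322 = 39.6273
  Student, Reference: 110×82/322 = 28.0124
  Staff, Fiction: 93×124/322 = 35.8137
  Staff, Non-fiction: 93×116/322 = 33.5031
  Staff, Reference: 93×82/322 = 23.6832
  Public, Fiction: 119×124/322 = 45.8261
  Public, Non-fiction: 119×116/322 = 42.8696
  Public, Reference: 119×82/322 = 30.3043
Contributions (O − E)²/E:
  (58 − 42.3602)²/42.3602 = 5.7744
  (25 − 39.6273)²/39.6273 = 5.3993
  (27 − 28.0124)²/28.0124 = 0.0366
  (38 − 35.8137)²/35.8137 = 0.1335
  (38 − 33.5031)²/33.5031 = 0.6036
  (17 − 23.6832)²/23.6832 = 1.8859
  (28 − 45.8261)²/45.8261 = 6.9343
  (53 − 42.8696)²/42.8696 = 2.3939
  (38 − 30.3043)²/30.3043 = 1.9543
χ² = 5.7744 + 5.3993 + 0.0366 + 0.1335 + 0.6036 + 1.8859 + 6.9343 + 2.3939 + 1.9543 = 25.116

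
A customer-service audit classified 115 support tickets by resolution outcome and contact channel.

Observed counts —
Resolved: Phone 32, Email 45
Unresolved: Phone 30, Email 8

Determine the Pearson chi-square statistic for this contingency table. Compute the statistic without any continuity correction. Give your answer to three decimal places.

14.315

Row totals: 77, 38. Column totals: 62, 53. Grand total N = 115.
Expected counts (row total × column total / N):
  Resolved, Phone: 77×62/115 = 41.5130
  Resolved, Email: 77×53/115 = 35.4870
  Unresolved, Phone: 38×62/115 = 20.4870
  Unresolved, Email: 38×53/115 = 17.5130
Contributions (O − E)²/E:
  (32 − 41.5130)²/41.5130 = 2.1800
  (45 − 35.4870)²/35.4870 = 2.5501
  (30 − 20.4870)²/20.4870 = 4.4173
  (8 − 17.5130)²/17.5130 = 5.1674
χ² = 2.1800 + 2.5501 + 4.4173 + 5.1674 = 14.315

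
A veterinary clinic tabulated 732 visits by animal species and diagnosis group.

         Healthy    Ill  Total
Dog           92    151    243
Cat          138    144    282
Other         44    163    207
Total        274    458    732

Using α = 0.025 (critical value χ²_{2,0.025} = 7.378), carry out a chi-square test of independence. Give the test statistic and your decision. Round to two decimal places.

39.08; reject H₀

Grand total N = 732.
Expected counts (row total × column total / N):
  Dog, Healthy: 243×274/732 = 90.959
  Dog, Ill: 243×458/732 = 152.041
  Cat, Healthy: 282×274/732 = 105.557
  Cat, Ill: 282×458/732 = 176.443
  Other, Healthy: 207×274/732 = 77.484
  Other, Ill: 207×458/732 = 129.516
Contributions (O − E)²/E:
  (92 − 90.959)²/90.959 = 0.0119
  (151 − 152.041)²/152.041 = 0.0071
  (138 − 105.557)²/105.557 = 9.9714
  (144 − 176.443)²/176.443 = 5.9654
  (44 − 77.484)²/77.484 = 14.4698
  (163 − 129.516)²/129.516 = 8.6567
χ² = 0.0119 + 0.0071 + 9.9714 + 5.9654 + 14.4698 + 8.6567 = 39.08
df = (3−1)(2−1) = 2. Since 39.08 > 7.378, reject the null hypothesis of independence at α = 0.025.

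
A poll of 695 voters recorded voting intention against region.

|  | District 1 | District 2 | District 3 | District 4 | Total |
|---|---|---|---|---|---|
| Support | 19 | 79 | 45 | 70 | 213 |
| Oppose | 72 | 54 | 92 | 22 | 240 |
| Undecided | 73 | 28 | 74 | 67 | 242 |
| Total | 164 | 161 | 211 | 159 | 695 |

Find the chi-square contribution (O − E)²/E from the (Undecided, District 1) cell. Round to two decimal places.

Row total (Undecided) = 242; column total (District 1) = 164; N = 695.
Expected count E = 242 × 164 / 695 = 57.1050.
Contribution = (O − E)²/E = (73 − 57.1050)² / 57.1050 = 4.42.

4.42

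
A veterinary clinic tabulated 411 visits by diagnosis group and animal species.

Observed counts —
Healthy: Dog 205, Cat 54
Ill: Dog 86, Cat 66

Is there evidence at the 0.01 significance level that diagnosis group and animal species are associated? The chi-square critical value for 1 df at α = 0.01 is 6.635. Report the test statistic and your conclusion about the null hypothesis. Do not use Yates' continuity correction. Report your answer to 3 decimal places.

Row totals: 259, 152. Column totals: 291, 120. Grand total N = 411.
Expected counts (row total × column total / N):
  Healthy, Dog: 259×291/411 = 183.3796
  Healthy, Cat: 259×120/411 = 75.6204
  Ill, Dog: 152×291/411 = 107.6204
  Ill, Cat: 152×120/411 = 44.3796
Contributions (O − E)²/E:
  (205 − 183.3796)²/183.3796 = 2.5490
  (54 − 75.6204)²/75.6204 = 6.1814
  (86 − 107.6204)²/107.6204 = 4.3434
  (66 − 44.3796)²/44.3796 = 10.5328
χ² = 2.5490 + 6.1814 + 4.3434 + 10.5328 = 23.607
df = (2−1)(2−1) = 1. Since 23.607 > 6.635, reject the null hypothesis of independence at α = 0.01.

23.607; reject H₀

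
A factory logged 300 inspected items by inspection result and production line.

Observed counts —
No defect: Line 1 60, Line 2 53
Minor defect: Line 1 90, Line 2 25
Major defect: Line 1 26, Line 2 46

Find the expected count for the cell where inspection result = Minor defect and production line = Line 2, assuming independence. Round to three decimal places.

47.533

Row total (Minor defect) = 115; column total (Line 2) = 124; grand total N = 300.
Expected count = (row total × column total) / N = 115 × 124 / 300 = 47.533.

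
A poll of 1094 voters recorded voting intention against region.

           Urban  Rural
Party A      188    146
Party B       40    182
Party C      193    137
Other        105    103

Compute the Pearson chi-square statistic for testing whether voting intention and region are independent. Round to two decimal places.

104.17

Row totals: 334, 222, 330, 208. Column totals: 526, 568. Grand total N = 1094.
Expected counts (row total × column total / N):
  Party A, Urban: 334×526/1094 = 160.589
  Party A, Rural: 334×568/1094 = 173.411
  Party B, Urban: 222×526/1094 = 106.739
  Party B, Rural: 222×568/1094 = 115.261
  Party C, Urban: 330×526/1094 = 158.665
  Party C, Rural: 330×568/1094 = 171.335
  Other, Urban: 208×526/1094 = 100.007
  Other, Rural: 208×568/1094 = 107.993
Contributions (O − E)²/E:
  (188 − 160.589)²/160.589 = 4.6788
  (146 − 173.411)²/173.411 = 4.3328
  (40 − 106.739)²/106.739 = 41.7288
  (182 − 115.261)²/115.261 = 38.6435
  (193 − 158.665)²/158.665 = 7.4301
  (137 − 171.335)²/171.335 = 6.8806
  (105 − 100.007)²/100.007 = 0.2493
  (103 − 107.993)²/107.993 = 0.2308
χ² = 4.6788 + 4.3328 + 41.7288 + 38.6435 + 7.4301 + 6.8806 + 0.2493 + 0.2308 = 104.17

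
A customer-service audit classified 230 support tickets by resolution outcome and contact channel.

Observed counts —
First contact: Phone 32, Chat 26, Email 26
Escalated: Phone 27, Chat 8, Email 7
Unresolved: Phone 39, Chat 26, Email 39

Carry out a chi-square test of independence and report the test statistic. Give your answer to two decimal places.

Row totals: 84, 42, 104. Column totals: 98, 60, 72. Grand total N = 230.
Expected counts (row total × column total / N):
  First contact, Phone: 84×98/230 = 35.791
  First contact, Chat: 84×60/230 = 21.913
  First contact, Email: 84×72/230 = 26.296
  Escalated, Phone: 42×98/230 = 17.896
  Escalated, Chat: 42×60/230 = 10.957
  Escalated, Email: 42×72/230 = 13.148
  Unresolved, Phone: 104×98/230 = 44.313
  Unresolved, Chat: 104×60/230 = 27.130
  Unresolved, Email: 104×72/230 = 32.557
Contributions (O − E)²/E:
  (32 − 35.791)²/35.791 = 0.4015
  (26 − 21.913)²/21.913 = 0.7623
  (26 − 26.296)²/26.296 = 0.0033
  (27 − 17.896)²/17.896 = 4.6314
  (8 − 10.957)²/10.957 = 0.7980
  (7 − 13.148)²/13.148 = 2.8748
  (39 − 44.313)²/44.313 = 0.6370
  (26 − 27.130)²/27.130 = 0.0471
  (39 − 32.557)²/32.557 = 1.2751
χ² = 0.4015 + 0.7623 + 0.0033 + 4.6314 + 0.7980 + 2.8748 + 0.6370 + 0.0471 + 1.2751 = 11.43

11.43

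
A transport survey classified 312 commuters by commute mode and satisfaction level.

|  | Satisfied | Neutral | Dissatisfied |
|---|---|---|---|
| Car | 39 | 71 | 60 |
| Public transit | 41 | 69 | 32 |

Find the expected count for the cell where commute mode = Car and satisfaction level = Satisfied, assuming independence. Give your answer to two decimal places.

Row total (Car) = 170; column total (Satisfied) = 80; grand total N = 312.
Expected count = (row total × column total) / N = 170 × 80 / 312 = 43.59.

43.59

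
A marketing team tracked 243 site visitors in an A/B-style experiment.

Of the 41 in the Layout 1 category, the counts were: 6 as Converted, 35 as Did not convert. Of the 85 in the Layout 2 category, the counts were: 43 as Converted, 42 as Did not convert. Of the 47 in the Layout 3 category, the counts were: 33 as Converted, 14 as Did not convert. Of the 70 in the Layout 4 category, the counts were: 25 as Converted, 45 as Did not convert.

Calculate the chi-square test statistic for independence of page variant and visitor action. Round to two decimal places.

30.90

Row totals: 41, 85, 47, 70. Column totals: 107, 136. Grand total N = 243.
Expected counts (row total × column total / N):
  Layout 1, Converted: 41×107/243 = 18.053
  Layout 1, Did not convert: 41×136/243 = 22.947
  Layout 2, Converted: 85×107/243 = 37.428
  Layout 2, Did not convert: 85×136/243 = 47.572
  Layout 3, Converted: 47×107/243 = 20.695
  Layout 3, Did not convert: 47×136/243 = 26.305
  Layout 4, Converted: 70×107/243 = 30.823
  Layout 4, Did not convert: 70×136/243 = 39.177
Contributions (O − E)²/E:
  (6 − 18.053)²/18.053 = 8.0471
  (35 − 22.947)²/22.947 = 6.3309
  (43 − 37.428)²/37.428 = 0.8295
  (42 − 47.572)²/47.572 = 0.6526
  (33 − 20.695)²/20.695 = 7.3164
  (14 − 26.305)²/26.305 = 5.7561
  (25 − 30.823)²/30.823 = 1.1001
  (45 − 39.177)²/39.177 = 0.8655
χ² = 8.0471 + 6.3309 + 0.8295 + 0.6526 + 7.3164 + 5.7561 + 1.1001 + 0.8655 = 30.90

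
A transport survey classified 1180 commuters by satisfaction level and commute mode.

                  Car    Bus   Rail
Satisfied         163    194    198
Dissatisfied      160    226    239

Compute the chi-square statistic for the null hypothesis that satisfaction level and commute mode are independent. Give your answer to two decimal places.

2.17

Row totals: 555, 625. Column totals: 323, 420, 437. Grand total N = 1180.
Expected counts (row total × column total / N):
  Satisfied, Car: 555×323/1180 = 151.919
  Satisfied, Bus: 555×420/1180 = 197.542
  Satisfied, Rail: 555×437/1180 = 205.538
  Dissatisfied, Car: 625×323/1180 = 171.081
  Dissatisfied, Bus: 625×420/1180 = 222.458
  Dissatisfied, Rail: 625×437/1180 = 231.462
Contributions (O − E)²/E:
  (163 − 151.919)²/151.919 = 0.8083
  (194 − 197.542)²/197.542 = 0.0635
  (198 − 205.538)²/205.538 = 0.2765
  (160 − 171.081)²/171.081 = 0.7177
  (226 − 222.458)²/222.458 = 0.0564
  (239 − 231.462)²/231.462 = 0.2455
χ² = 0.8083 + 0.0635 + 0.2765 + 0.7177 + 0.0564 + 0.2455 = 2.17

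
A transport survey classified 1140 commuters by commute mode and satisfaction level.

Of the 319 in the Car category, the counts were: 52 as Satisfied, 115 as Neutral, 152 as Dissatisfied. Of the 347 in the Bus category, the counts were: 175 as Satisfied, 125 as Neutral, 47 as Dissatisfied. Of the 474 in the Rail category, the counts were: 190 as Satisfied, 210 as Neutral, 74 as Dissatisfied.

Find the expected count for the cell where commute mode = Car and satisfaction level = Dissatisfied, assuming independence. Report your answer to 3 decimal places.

76.392

Row total (Car) = 319; column total (Dissatisfied) = 273; grand total N = 1140.
Expected count = (row total × column total) / N = 319 × 273 / 1140 = 76.392.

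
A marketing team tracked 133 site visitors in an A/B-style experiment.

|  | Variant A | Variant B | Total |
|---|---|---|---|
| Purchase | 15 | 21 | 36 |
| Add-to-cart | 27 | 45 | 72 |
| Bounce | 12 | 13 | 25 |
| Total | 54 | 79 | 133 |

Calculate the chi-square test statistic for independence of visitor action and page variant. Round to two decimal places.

0.87

Grand total N = 133.
Expected counts (row total × column total / N):
  Purchase, Variant A: 36×54/133 = 14.617
  Purchase, Variant B: 36×79/133 = 21.383
  Add-to-cart, Variant A: 72×54/133 = 29.233
  Add-to-cart, Variant B: 72×79/133 = 42.767
  Bounce, Variant A: 25×54/133 = 10.150
  Bounce, Variant B: 25×79/133 = 14.850
Contributions (O − E)²/E:
  (15 − 14.617)²/14.617 = 0.0100
  (21 − 21.383)²/21.383 = 0.0069
  (27 − 29.233)²/29.233 = 0.1706
  (45 − 42.767)²/42.767 = 0.1166
  (12 − 10.150)²/10.150 = 0.3372
  (13 − 14.850)²/14.850 = 0.2305
χ² = 0.0100 + 0.0069 + 0.1706 + 0.1166 + 0.3372 + 0.2305 = 0.87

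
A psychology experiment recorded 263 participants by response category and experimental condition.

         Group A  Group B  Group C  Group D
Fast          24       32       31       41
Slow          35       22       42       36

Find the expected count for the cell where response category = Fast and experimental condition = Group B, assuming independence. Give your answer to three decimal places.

26.281

Row total (Fast) = 128; column total (Group B) = 54; grand total N = 263.
Expected count = (row total × column total) / N = 128 × 54 / 263 = 26.281.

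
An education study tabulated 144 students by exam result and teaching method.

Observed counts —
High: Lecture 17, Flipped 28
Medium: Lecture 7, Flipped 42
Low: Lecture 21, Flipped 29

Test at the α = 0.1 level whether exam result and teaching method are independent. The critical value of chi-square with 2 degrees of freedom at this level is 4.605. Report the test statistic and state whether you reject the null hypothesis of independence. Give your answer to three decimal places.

Row totals: 45, 49, 50. Column totals: 45, 99. Grand total N = 144.
Expected counts (row total × column total / N):
  High, Lecture: 45×45/144 = 14.0625
  High, Flipped: 45×99/144 = 30.9375
  Medium, Lecture: 49×45/144 = 15.3125
  Medium, Flipped: 49×99/144 = 33.6875
  Low, Lecture: 50×45/144 = 15.6250
  Low, Flipped: 50×99/144 = 34.3750
Contributions (O − E)²/E:
  (17 − 14.0625)²/14.0625 = 0.6136
  (28 − 30.9375)²/30.9375 = 0.2789
  (7 − 15.3125)²/15.3125 = 4.5125
  (42 − 33.6875)²/33.6875 = 2.0511
  (21 − 15.6250)²/15.6250 = 1.8490
  (29 − 34.3750)²/34.3750 = 0.8405
χ² = 0.6136 + 0.2789 + 4.5125 + 2.0511 + 1.8490 + 0.8405 = 10.146
df = (3−1)(2−1) = 2. Since 10.146 > 4.605, reject the null hypothesis of independence at α = 0.1.

10.146; reject H₀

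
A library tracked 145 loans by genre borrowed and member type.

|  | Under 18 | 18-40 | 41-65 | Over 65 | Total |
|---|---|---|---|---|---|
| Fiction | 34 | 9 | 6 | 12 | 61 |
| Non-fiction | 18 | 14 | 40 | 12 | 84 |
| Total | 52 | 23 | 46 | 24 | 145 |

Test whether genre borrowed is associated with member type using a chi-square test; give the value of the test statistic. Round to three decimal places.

28.202

Grand total N = 145.
Expected counts (row total × column total / N):
  Fiction, Under 18: 61×52/145 = 21.8759
  Fiction, 18-40: 61×23/145 = 9.6759
  Fiction, 41-65: 61×46/145 = 19.3517
  Fiction, Over 65: 61×24/145 = 10.0966
  Non-fiction, Under 18: 84×52/145 = 30.1241
  Non-fiction, 18-40: 84×23/145 = 13.3241
  Non-fiction, 41-65: 84×46/145 = 26.6483
  Non-fiction, Over 65: 84×24/145 = 13.9034
Contributions (O − E)²/E:
  (34 − 21.8759)²/21.8759 = 6.7194
  (9 − 9.6759)²/9.6759 = 0.0472
  (6 − 19.3517)²/19.3517 = 9.2120
  (12 − 10.0966)²/10.0966 = 0.3588
  (18 − 30.1241)²/30.1241 = 4.8796
  (14 − 13.3241)²/13.3241 = 0.0343
  (40 − 26.6483)²/26.6483 = 6.6897
  (12 − 13.9034)²/13.9034 = 0.2606
χ² = 6.7194 + 0.0472 + 9.2120 + 0.3588 + 4.8796 + 0.0343 + 6.6897 + 0.2606 = 28.202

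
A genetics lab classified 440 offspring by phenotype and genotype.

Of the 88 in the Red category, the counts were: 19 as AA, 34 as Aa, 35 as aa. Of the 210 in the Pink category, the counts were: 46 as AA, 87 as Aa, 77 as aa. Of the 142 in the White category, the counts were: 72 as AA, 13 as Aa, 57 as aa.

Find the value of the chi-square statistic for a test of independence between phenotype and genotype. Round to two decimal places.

Row totals: 88, 210, 142. Column totals: 137, 134, 169. Grand total N = 440.
Expected counts (row total × column total / N):
  Red, AA: 88×137/440 = 27.400
  Red, Aa: 88×134/440 = 26.800
  Red, aa: 88×169/440 = 33.800
  Pink, AA: 210×137/440 = 65.386
  Pink, Aa: 210×134/440 = 63.955
  Pink, aa: 210×169/440 = 80.659
  White, AA: 142×137/440 = 44.214
  White, Aa: 142×134/440 = 43.245
  White, aa: 142×169/440 = 54.541
Contributions (O − E)²/E:
  (19 − 27.400)²/27.400 = 2.5752
  (34 − 26.800)²/26.800 = 1.9343
  (35 − 33.800)²/33.800 = 0.0426
  (46 − 65.386)²/65.386 = 5.7477
  (87 − 63.955)²/63.955 = 8.3038
  (77 − 80.659)²/80.659 = 0.1660
  (72 − 44.214)²/44.214 = 17.4619
  (13 − 43.245)²/43.245 = 21.1530
  (57 − 54.541)²/54.541 = 0.1109
χ² = 2.5752 + 1.9343 + 0.0426 + 5.7477 + 8.3038 + 0.1660 + 17.4619 + 21.1530 + 0.1109 = 57.50

57.50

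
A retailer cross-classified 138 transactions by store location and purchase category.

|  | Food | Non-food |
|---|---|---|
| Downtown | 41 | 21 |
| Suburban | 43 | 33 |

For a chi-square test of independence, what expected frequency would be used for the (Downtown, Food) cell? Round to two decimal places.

Row total (Downtown) = 62; column total (Food) = 84; grand total N = 138.
Expected count = (row total × column total) / N = 62 × 84 / 138 = 37.74.

37.74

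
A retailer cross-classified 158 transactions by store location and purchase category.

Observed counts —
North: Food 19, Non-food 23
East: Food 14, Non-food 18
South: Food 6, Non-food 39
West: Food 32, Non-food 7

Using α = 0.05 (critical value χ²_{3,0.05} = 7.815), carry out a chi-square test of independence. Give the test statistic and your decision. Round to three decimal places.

39.895; reject H₀

Row totals: 42, 32, 45, 39. Column totals: 71, 87. Grand total N = 158.
Expected counts (row total × column total / N):
  North, Food: 42×71/158 = 18.87342
  North, Non-food: 42×87/158 = 23.12658
  East, Food: 32×71/158 = 14.37975
  East, Non-food: 32×87/158 = 17.62025
  South, Food: 45×71/158 = 20.22152
  South, Non-food: 45×87/158 = 24.77848
  West, Food: 39×71/158 = 17.52532
  West, Non-food: 39×87/158 = 21.47468
Contributions (O − E)²/E:
  (19 − 18.87342)²/18.87342 = 0.0008
  (23 − 23.12658)²/23.12658 = 0.0007
  (14 − 14.37975)²/14.37975 = 0.0100
  (18 − 17.62025)²/17.62025 = 0.0082
  (6 − 20.22152)²/20.22152 = 10.0018
  (39 − 24.77848)²/24.77848 = 8.1624
  (32 − 17.52532)²/17.52532 = 11.9551
  (7 − 21.47468)²/21.47468 = 9.7564
χ² = 0.0008 + 0.0007 + 0.0100 + 0.0082 + 10.0018 + 8.1624 + 11.9551 + 9.7564 = 39.895
df = (4−1)(2−1) = 3. Since 39.895 > 7.815, reject the null hypothesis of independence at α = 0.05.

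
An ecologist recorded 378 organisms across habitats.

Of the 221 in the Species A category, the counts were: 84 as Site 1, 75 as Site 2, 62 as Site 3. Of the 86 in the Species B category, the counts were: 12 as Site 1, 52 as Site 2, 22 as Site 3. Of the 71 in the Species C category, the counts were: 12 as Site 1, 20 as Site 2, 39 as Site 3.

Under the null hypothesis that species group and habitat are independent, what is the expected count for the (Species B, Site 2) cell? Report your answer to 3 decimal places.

33.444

Row total (Species B) = 86; column total (Site 2) = 147; grand total N = 378.
Expected count = (row total × column total) / N = 86 × 147 / 378 = 33.444.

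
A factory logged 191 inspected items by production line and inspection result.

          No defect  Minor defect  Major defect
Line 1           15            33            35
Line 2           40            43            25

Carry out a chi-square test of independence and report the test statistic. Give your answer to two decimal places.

Row totals: 83, 108. Column totals: 55, 76, 60. Grand total N = 191.
Expected counts (row total × column total / N):
  Line 1, No defect: 83×55/191 = 23.901
  Line 1, Minor defect: 83×76/191 = 33.026
  Line 1, Major defect: 83×60/191 = 26.073
  Line 2, No defect: 108×55/191 = 31.099
  Line 2, Minor defect: 108×76/191 = 42.974
  Line 2, Major defect: 108×60/191 = 33.927
Contributions (O − E)²/E:
  (15 − 23.901)²/23.901 = 3.3148
  (33 − 33.026)²/33.026 = 0.0000
  (35 − 26.073)²/26.073 = 3.0565
  (40 − 31.099)²/31.099 = 2.5476
  (43 − 42.974)²/42.974 = 0.0000
  (25 − 33.927)²/33.927 = 2.3489
χ² = 3.3148 + 0.0000 + 3.0565 + 2.5476 + 0.0000 + 2.3489 = 11.27

11.27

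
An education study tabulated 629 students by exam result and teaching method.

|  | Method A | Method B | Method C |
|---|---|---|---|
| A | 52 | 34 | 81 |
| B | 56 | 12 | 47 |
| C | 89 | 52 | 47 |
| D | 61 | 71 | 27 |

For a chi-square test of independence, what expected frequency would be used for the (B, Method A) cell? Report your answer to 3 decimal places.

47.170

Row total (B) = 115; column total (Method A) = 258; grand total N = 629.
Expected count = (row total × column total) / N = 115 × 258 / 629 = 47.170.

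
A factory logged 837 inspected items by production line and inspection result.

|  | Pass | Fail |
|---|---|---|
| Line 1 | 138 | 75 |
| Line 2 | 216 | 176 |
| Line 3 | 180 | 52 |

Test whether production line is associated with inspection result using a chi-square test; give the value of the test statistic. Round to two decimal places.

32.02

Row totals: 213, 392, 232. Column totals: 534, 303. Grand total N = 837.
Expected counts (row total × column total / N):
  Line 1, Pass: 213×534/837 = 135.892
  Line 1, Fail: 213×303/837 = 77.108
  Line 2, Pass: 392×534/837 = 250.093
  Line 2, Fail: 392×303/837 = 141.907
  Line 3, Pass: 232×534/837 = 148.014
  Line 3, Fail: 232×303/837 = 83.986
Contributions (O − E)²/E:
  (138 − 135.892)²/135.892 = 0.0327
  (75 − 77.108)²/77.108 = 0.0576
  (216 − 250.093)²/250.093 = 4.6476
  (176 − 141.907)²/141.907 = 8.1908
  (180 − 148.014)²/148.014 = 6.9122
  (52 − 83.986)²/83.986 = 12.1818
χ² = 0.0327 + 0.0576 + 4.6476 + 8.1908 + 6.9122 + 12.1818 = 32.02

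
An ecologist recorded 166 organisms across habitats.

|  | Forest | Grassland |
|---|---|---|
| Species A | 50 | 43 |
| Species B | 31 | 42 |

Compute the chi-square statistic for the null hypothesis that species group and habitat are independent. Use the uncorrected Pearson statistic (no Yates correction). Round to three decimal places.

Row totals: 93, 73. Column totals: 81, 85. Grand total N = 166.
Expected counts (row total × column total / N):
  Species A, Forest: 93×81/166 = 45.3795
  Species A, Grassland: 93×85/166 = 47.6205
  Species B, Forest: 73×81/166 = 35.6205
  Species B, Grassland: 73×85/166 = 37.3795
Contributions (O − E)²/E:
  (50 − 45.3795)²/45.3795 = 0.4705
  (43 − 47.6205)²/47.6205 = 0.4483
  (31 − 35.6205)²/35.6205 = 0.5993
  (42 − 37.3795)²/37.3795 = 0.5711
χ² = 0.4705 + 0.4483 + 0.5993 + 0.5711 = 2.089

2.089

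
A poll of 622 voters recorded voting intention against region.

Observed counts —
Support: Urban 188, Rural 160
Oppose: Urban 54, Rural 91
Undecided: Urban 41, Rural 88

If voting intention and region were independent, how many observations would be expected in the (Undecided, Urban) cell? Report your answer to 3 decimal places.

58.693

Row total (Undecided) = 129; column total (Urban) = 283; grand total N = 622.
Expected count = (row total × column total) / N = 129 × 283 / 622 = 58.693.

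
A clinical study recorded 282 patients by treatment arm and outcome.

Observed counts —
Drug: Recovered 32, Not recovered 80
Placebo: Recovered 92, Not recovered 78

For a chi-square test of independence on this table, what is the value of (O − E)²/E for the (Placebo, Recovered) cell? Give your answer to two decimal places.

Row total (Placebo) = 170; column total (Recovered) = 124; N = 282.
Expected count E = 170 × 124 / 282 = 74.75177.
Contribution = (O − E)²/E = (92 − 74.75177)² / 74.75177 = 3.98.

3.98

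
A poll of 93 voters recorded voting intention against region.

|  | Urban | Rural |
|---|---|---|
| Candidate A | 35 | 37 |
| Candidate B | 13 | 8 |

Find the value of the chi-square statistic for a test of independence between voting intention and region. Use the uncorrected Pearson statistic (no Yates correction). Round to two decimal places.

Row totals: 72, 21. Column totals: 48, 45. Grand total N = 93.
Expected counts (row total × column total / N):
  Candidate A, Urban: 72×48/93 = 37.161
  Candidate A, Rural: 72×45/93 = 34.839
  Candidate B, Urban: 21×48/93 = 10.839
  Candidate B, Rural: 21×45/93 = 10.161
Contributions (O − E)²/E:
  (35 − 37.161)²/37.161 = 0.1257
  (37 − 34.839)²/34.839 = 0.1340
  (13 − 10.839)²/10.839 = 0.4308
  (8 − 10.161)²/10.161 = 0.4596
χ² = 0.1257 + 0.1340 + 0.4308 + 0.4596 = 1.15

1.15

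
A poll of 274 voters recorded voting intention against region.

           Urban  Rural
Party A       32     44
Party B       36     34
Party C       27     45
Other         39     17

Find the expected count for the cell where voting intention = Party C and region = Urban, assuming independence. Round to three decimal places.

35.212

Row total (Party C) = 72; column total (Urban) = 134; grand total N = 274.
Expected count = (row total × column total) / N = 72 × 134 / 274 = 35.212.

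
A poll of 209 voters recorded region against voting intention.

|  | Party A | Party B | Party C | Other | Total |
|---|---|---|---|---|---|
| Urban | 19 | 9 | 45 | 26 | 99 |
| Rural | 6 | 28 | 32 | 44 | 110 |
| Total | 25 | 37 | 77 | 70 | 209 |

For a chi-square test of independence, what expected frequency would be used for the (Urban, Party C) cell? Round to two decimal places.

Row total (Urban) = 99; column total (Party C) = 77; grand total N = 209.
Expected count = (row total × column total) / N = 99 × 77 / 209 = 36.47.

36.47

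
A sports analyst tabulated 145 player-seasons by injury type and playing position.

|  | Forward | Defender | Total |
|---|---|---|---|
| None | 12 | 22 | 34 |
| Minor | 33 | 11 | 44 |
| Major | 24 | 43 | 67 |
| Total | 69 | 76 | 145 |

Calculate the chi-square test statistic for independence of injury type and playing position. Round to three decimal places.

Grand total N = 145.
Expected counts (row total × column total / N):
  None, Forward: 34×69/145 = 16.1793
  None, Defender: 34×76/145 = 17.8207
  Minor, Forward: 44×69/145 = 20.9379
  Minor, Defender: 44×76/145 = 23.0621
  Major, Forward: 67×69/145 = 31.8828
  Major, Defender: 67×76/145 = 35.1172
Contributions (O − E)²/E:
  (12 − 16.1793)²/16.1793 = 1.0796
  (22 − 17.8207)²/17.8207 = 0.9801
  (33 − 20.9379)²/20.9379 = 6.9488
  (11 − 23.0621)²/23.0621 = 6.3088
  (24 − 31.8828)²/31.8828 = 1.9490
  (43 − 35.1172)²/35.1172 = 1.7695
χ² = 1.0796 + 0.9801 + 6.9488 + 6.3088 + 1.9490 + 1.7695 = 19.036

19.036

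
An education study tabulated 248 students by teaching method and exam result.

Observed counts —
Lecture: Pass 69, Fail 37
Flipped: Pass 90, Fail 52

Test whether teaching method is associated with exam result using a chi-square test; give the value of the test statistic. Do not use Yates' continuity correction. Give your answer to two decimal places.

Row totals: 106, 142. Column totals: 159, 89. Grand total N = 248.
Expected counts (row total × column total / N):
  Lecture, Pass: 106×159/248 = 67.960
  Lecture, Fail: 106×89/248 = 38.040
  Flipped, Pass: 142×159/248 = 91.040
  Flipped, Fail: 142×89/248 = 50.960
Contributions (O − E)²/E:
  (69 − 67.960)²/67.960 = 0.0159
  (37 − 38.040)²/38.040 = 0.0284
  (90 − 91.040)²/91.040 = 0.0119
  (52 − 50.960)²/50.960 = 0.0212
χ² = 0.0159 + 0.0284 + 0.0119 + 0.0212 = 0.08

0.08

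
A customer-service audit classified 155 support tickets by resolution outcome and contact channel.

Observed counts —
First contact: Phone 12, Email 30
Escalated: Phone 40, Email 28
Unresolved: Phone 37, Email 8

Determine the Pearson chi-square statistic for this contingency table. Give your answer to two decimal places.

25.67

Row totals: 42, 68, 45. Column totals: 89, 66. Grand total N = 155.
Expected counts (row total × column total / N):
  First contact, Phone: 42×89/155 = 24.116
  First contact, Email: 42×66/155 = 17.884
  Escalated, Phone: 68×89/155 = 39.045
  Escalated, Email: 68×66/155 = 28.955
  Unresolved, Phone: 45×89/155 = 25.839
  Unresolved, Email: 45×66/155 = 19.161
Contributions (O − E)²/E:
  (12 − 24.116)²/24.116 = 6.0871
  (30 − 17.884)²/17.884 = 8.2083
  (40 − 39.045)²/39.045 = 0.0234
  (28 − 28.955)²/28.955 = 0.0315
  (37 − 25.839)²/25.839 = 4.8209
  (8 − 19.161)²/19.161 = 6.5011
χ² = 6.0871 + 8.2083 + 0.0234 + 0.0315 + 4.8209 + 6.5011 = 25.67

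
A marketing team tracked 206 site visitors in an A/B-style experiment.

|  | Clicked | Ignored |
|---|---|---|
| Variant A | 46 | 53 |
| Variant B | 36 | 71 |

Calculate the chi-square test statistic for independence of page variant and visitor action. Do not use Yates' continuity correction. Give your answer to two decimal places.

3.53

Row totals: 99, 107. Column totals: 82, 124. Grand total N = 206.
Expected counts (row total × column total / N):
  Variant A, Clicked: 99×82/206 = 39.408
  Variant A, Ignored: 99×124/206 = 59.592
  Variant B, Clicked: 107×82/206 = 42.592
  Variant B, Ignored: 107×124/206 = 64.408
Contributions (O − E)²/E:
  (46 − 39.408)²/39.408 = 1.1027
  (53 − 59.592)²/59.592 = 0.7292
  (36 − 42.592)²/42.592 = 1.0202
  (71 − 64.408)²/64.408 = 0.6747
χ² = 1.1027 + 0.7292 + 1.0202 + 0.6747 = 3.53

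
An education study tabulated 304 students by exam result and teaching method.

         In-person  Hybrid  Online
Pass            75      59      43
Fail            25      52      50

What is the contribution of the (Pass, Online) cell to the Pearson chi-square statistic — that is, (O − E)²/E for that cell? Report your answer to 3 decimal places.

2.295

Row total (Pass) = 177; column total (Online) = 93; N = 304.
Expected count E = 177 × 93 / 304 = 54.1480.
Contribution = (O − E)²/E = (43 − 54.1480)² / 54.1480 = 2.295.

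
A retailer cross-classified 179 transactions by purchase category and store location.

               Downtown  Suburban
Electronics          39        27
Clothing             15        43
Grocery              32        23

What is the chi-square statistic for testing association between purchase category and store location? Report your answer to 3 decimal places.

16.924

Row totals: 66, 58, 55. Column totals: 86, 93. Grand total N = 179.
Expected counts (row total × column total / N):
  Electronics, Downtown: 66×86/179 = 31.7095
  Electronics, Suburban: 66×93/179 = 34.2905
  Clothing, Downtown: 58×86/179 = 27.8659
  Clothing, Suburban: 58×93/179 = 30.1341
  Grocery, Downtown: 55×86/179 = 26.4246
  Grocery, Suburban: 55×93/179 = 28.5754
Contributions (O − E)²/E:
  (39 − 31.7095)²/31.7095 = 1.6762
  (27 − 34.2905)²/34.2905 = 1.5500
  (15 − 27.8659)²/27.8659 = 5.9403
  (43 − 30.1341)²/30.1341 = 5.4932
  (32 − 26.4246)²/26.4246 = 1.1764
  (23 − 28.5754)²/28.5754 = 1.0878
χ² = 1.6762 + 1.5500 + 5.9403 + 5.4932 + 1.1764 + 1.0878 = 16.924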